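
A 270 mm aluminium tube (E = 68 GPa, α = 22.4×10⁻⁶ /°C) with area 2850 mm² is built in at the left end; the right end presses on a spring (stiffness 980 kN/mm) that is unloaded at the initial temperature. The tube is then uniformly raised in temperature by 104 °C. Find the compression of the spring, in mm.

δ ≈ 0.266 mm

Free thermal expansion: δ_free = αΔT L = 22.4×10⁻⁶ × 104 × 270 = 0.629 mm.
With a force P in the spring, the elastic change of the tube is PL/(AE) and that of the spring is P/k; compatibility requires their sum to equal δ_free.
So P = δ_free / [L/(AE) + 1/k] = 0.629 / [ 270/(2850×68×10³) + 1/(980×10³) ].
P = 0.629 / 2.414×10⁻⁶ = 260600 N.
Spring compression = P/k = 260600/(980×10³) = 0.2659 mm.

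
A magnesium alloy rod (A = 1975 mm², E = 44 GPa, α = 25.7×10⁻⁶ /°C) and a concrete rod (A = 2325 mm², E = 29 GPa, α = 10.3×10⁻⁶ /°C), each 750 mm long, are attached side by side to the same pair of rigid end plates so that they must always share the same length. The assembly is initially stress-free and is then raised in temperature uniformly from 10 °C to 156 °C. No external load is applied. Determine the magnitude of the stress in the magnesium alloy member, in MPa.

σ ≈ 43.2 MPa (compressive)

Equilibrium of a rigid end plate with no external load gives equal and opposite internal forces ±P in the two members. Since α_{magnesium alloy} > α_{concrete}, heating drives the magnesium alloy into compression and the concrete into tension.
Compatibility of the two members (thermal + elastic change equal): (α₁ − α₂)ΔT = P·[1/(A₁E₁) + 1/(A₂E₂)].
|α₁ − α₂|·ΔT = 15.4×10⁻⁶ × 146 = 0.002248.
1/(A₁E₁) + 1/(A₂E₂) = 1/(1975×44×10³) + 1/(2325×29×10³) = 2.634×10⁻⁸ N⁻¹.
So P = 0.002248 / 2.634×10⁻⁸ = 85.36 kN.
σ_{magnesium alloy} = P/A₁ = 85360/1975 = 43.22 MPa, compressive.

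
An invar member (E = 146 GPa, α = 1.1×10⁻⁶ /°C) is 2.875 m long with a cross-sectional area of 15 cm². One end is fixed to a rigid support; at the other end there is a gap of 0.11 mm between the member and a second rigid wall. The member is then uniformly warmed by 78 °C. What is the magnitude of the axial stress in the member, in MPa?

Free thermal elongation = αΔT L = 1.1×10⁻⁶ × 78 × 2875 = 0.2467 mm.
After closing the 0.11 mm clearance, 0.2467 − 0.11 = 0.1367 mm of expansion remains to be suppressed by the wall.
Compatibility: PL/(AE) = 0.1367 mm, so σ = P/A = E × (0.1367/2875) = 6.941 MPa.

σ ≈ 6.94 MPa (compressive)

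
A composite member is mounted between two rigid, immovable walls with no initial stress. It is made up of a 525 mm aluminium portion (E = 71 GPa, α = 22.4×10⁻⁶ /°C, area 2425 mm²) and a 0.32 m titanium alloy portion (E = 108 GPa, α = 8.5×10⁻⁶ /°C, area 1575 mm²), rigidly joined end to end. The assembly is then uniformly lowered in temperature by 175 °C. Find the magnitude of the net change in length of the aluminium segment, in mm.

Free thermal contraction of the whole bar: Σ αᵢΔT Lᵢ = 22.4×10⁻⁶×175×525 + 8.5×10⁻⁶×175×320 = 2.534 mm.
The walls prevent any net length change, so an axial force P (same in every segment) develops. Compatibility: P · Σ Lᵢ/(AᵢEᵢ) = δ_free.
Σ Lᵢ/(AᵢEᵢ) = 525/(2425×71×10³) + 320/(1575×108×10³) = 4.93×10⁻⁶ mm/N.
P = 2.534 / 4.93×10⁻⁶ = 513900 N = 513.9 kN, tensile.
For the aluminium segment, free thermal change = 22.4×10⁻⁶×175×525 = 2.058 mm and elastic change from P = 513900×525/(2425×71×10³) = 1.567 mm; these oppose, so the net change is 0.491 mm (segment shortens).

|ΔL| ≈ 0.491 mm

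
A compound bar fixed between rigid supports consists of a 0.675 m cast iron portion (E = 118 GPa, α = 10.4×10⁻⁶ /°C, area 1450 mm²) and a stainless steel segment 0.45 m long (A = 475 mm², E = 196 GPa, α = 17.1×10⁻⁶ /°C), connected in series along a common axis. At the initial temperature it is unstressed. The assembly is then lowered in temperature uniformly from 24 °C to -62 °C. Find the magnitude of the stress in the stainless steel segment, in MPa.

σ ≈ 303 MPa (tensile)

Free thermal contraction of the whole bar: Σ αᵢΔT Lᵢ = 10.4×10⁻⁶×86×675 + 17.1×10⁻⁶×86×450 = 1.265 mm.
The walls prevent any net length change, so an axial force P (same in every segment) develops. Compatibility: P · Σ Lᵢ/(AᵢEᵢ) = δ_free.
Σ Lᵢ/(AᵢEᵢ) = 675/(1450×118×10³) + 450/(475×196×10³) = 8.779×10⁻⁶ mm/N.
So P = 1.265 / 8.779×10⁻⁶ = 144.2 kN, tensile.
σ_{stainless steel} = P / A = 144200 / 475 = 303.5 MPa.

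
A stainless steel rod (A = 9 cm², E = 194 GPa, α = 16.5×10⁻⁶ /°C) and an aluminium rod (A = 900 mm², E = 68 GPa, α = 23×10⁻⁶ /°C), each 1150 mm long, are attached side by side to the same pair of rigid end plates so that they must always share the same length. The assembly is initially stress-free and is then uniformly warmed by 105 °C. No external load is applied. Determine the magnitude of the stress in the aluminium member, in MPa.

σ ≈ 34.4 MPa (compressive)

Equilibrium of a rigid end plate with no external load gives equal and opposite internal forces ±P in the two members. Since α_{aluminium} > α_{stainless steel}, heating drives the aluminium into compression and the stainless steel into tension.
Equating the net (thermal + elastic) strains gives |α₁ − α₂|·ΔT = P·[1/(A₁E₁) + 1/(A₂E₂)].
|α₁ − α₂|·ΔT = 6.5×10⁻⁶ × 105 = 0.0006825.
1/(A₁E₁) + 1/(A₂E₂) = 1/(900×194×10³) + 1/(900×68×10³) = 2.207×10⁻⁸ N⁻¹.
So P = 0.0006825 / 2.207×10⁻⁸ = 30.93 kN.
σ_{aluminium} = P/A₂ = 30930/900 = 34.36 MPa, compressive.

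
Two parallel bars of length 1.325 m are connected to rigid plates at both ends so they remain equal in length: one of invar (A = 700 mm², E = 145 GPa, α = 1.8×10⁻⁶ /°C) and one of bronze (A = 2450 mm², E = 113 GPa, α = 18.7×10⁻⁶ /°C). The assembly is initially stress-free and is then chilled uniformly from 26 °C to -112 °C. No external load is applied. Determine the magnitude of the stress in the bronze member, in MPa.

Both members must finish at the same length. With the larger α, the bronze tends to over-contract; the plates restrain it, putting the bronze in tension and the invar in compression. With no external load the two internal forces are equal and opposite, magnitude P.
Equating the net (thermal + elastic) strains gives |α₁ − α₂|·ΔT = P·[1/(A₁E₁) + 1/(A₂E₂)].
|α₁ − α₂|·ΔT = 16.9×10⁻⁶ × 138 = 0.002332.
1/(A₁E₁) + 1/(A₂E₂) = 1/(700×145×10³) + 1/(2450×113×10³) = 1.346×10⁻⁸ N⁻¹.
P = 0.002332 / 1.346×10⁻⁸ = 173200 N = 173.2 kN.
σ_{bronze} = P/A₂ = 173200/2450 = 70.7 MPa, tensile.

σ ≈ 70.7 MPa (tensile)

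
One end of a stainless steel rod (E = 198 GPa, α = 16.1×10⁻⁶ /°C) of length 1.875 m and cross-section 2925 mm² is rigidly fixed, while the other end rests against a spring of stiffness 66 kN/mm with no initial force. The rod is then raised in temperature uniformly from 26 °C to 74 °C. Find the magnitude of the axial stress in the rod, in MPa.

σ ≈ 26.9 MPa (compressive)

If the spring were absent the rod would lengthen by αΔT L = 16.1×10⁻⁶ × 48 × 1875 = 1.449 mm.
With a force P in the spring, the elastic change of the rod is PL/(AE) and that of the spring is P/k; compatibility requires their sum to equal δ_free.
So P = δ_free / [L/(AE) + 1/k] = 1.449 / [ 1875/(2925×198×10³) + 1/(66×10³) ].
P = 1.449 / 1.839×10⁻⁵ = 78800 N.
σ = P/A = 78800/2925 = 26.94 MPa.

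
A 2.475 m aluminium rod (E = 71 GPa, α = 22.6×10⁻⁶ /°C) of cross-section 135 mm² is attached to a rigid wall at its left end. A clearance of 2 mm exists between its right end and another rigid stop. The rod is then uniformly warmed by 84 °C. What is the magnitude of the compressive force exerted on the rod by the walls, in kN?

P ≈ 10.5 kN

If the wall were absent the rod would grow by αΔT L = 22.6×10⁻⁶ × 84 × 2475 = 4.699 mm.
This exceeds the 2 mm gap, so the wall pushes back. The portion of expansion that must be recovered elastically is δ_free − gap = 4.699 − 2 = 2.699 mm.
So σ = E(δ_free − g)/L = 71×10³ × 2.699/2475 = 77.41 MPa.
P = σA = 77.41 × 135 = 10.45 kN.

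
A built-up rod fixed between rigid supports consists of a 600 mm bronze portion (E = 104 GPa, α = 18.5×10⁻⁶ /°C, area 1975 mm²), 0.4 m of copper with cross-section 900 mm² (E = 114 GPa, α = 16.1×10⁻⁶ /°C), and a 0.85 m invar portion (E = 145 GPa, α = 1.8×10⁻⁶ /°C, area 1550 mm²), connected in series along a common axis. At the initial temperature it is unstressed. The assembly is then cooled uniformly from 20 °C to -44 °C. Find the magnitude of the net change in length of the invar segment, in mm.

If the supports were absent, the total length change would be Σ αᵢΔT Lᵢ = 18.5×10⁻⁶×64×600 + 16.1×10⁻⁶×64×400 + 1.8×10⁻⁶×64×850 = 1.22 mm.
Since the ends are fixed, an axial force P builds up, equal in every segment, with P · Σ Lᵢ/(AᵢEᵢ) = δ_free.
The series flexibility is Σ Lᵢ/(AᵢEᵢ) = 600/(1975×104×10³) + 400/(900×114×10³) + 850/(1550×145×10³) = 1.06×10⁻⁵ mm/N.
P = 1.22 / 1.06×10⁻⁵ = 115100 N = 115.1 kN, tensile.
For the invar segment, free thermal change = 1.8×10⁻⁶×64×850 = 0.09792 mm and elastic change from P = 115100×850/(1550×145×10³) = 0.4354 mm; these oppose, so the net change is 0.337 mm (segment lengthens).

|ΔL| ≈ 0.337 mm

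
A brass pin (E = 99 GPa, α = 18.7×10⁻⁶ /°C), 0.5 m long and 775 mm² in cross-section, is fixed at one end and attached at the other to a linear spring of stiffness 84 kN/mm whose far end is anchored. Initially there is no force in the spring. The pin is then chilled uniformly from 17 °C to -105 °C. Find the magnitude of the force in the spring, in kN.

P ≈ 61.9 kN

The unrestrained thermal change is αΔT L = 18.7×10⁻⁶ × 122 × 500 = 1.141 mm.
Let P be the tensile force in the spring. The pin extends elastically by PL/(AE) and the spring stretches by P/k; together these equal δ_free.
So P = δ_free / [L/(AE) + 1/k] = 1.141 / [ 500/(775×99×10³) + 1/(84×10³) ].
P = 1.141 / 1.842×10⁻⁵ = 61920 N.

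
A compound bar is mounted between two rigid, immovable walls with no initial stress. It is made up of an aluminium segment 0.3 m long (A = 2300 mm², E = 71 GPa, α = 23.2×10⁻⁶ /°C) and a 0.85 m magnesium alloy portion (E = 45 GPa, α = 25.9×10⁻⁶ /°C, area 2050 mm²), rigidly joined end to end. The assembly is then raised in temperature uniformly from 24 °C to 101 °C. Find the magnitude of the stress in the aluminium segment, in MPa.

σ ≈ 87.8 MPa (compressive)

With the walls removed the bar would change length by δ_free = Σ αᵢΔT Lᵢ = 23.2×10⁻⁶×77×300 + 25.9×10⁻⁶×77×850 = 2.231 mm.
Since the ends are fixed, an axial force P builds up, equal in every segment, with P · Σ Lᵢ/(AᵢEᵢ) = δ_free.
Σ Lᵢ/(AᵢEᵢ) = 300/(2300×71×10³) + 850/(2050×45×10³) = 1.105×10⁻⁵ mm/N.
So P = 2.231 / 1.105×10⁻⁵ = 201.9 kN, compressive.
σ_{aluminium} = P / A = 201900 / 2300 = 87.78 MPa.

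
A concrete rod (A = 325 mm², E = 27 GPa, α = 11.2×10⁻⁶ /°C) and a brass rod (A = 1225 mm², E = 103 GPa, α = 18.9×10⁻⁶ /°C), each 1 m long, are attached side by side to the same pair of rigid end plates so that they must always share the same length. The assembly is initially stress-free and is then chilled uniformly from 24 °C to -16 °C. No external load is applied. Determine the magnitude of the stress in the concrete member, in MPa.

σ ≈ 7.78 MPa (compressive)

Both members must finish at the same length. With the larger α, the brass tends to over-contract; the plates restrain it, putting the brass in tension and the concrete in compression. With no external load the two internal forces are equal and opposite, magnitude P.
Setting the final lengths equal and cancelling L: (α₁ − α₂)ΔT = P/(A₁E₁) + P/(A₂E₂).
|α₁ − α₂|·ΔT = 7.7×10⁻⁶ × 40 = 0.000308.
1/(A₁E₁) + 1/(A₂E₂) = 1/(325×27×10³) + 1/(1225×103×10³) = 1.219×10⁻⁷ N⁻¹.
So P = 0.000308 / 1.219×10⁻⁷ = 2.527 kN.
σ_{concrete} = P/A₁ = 2527/325 = 7.775 MPa, compressive.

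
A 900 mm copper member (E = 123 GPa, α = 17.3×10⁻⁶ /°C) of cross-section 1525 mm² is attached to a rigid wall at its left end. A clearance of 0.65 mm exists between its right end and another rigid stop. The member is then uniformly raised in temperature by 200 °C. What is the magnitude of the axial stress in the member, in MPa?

σ ≈ 337 MPa (compressive)

If the wall were absent the member would grow by αΔT L = 17.3×10⁻⁶ × 200 × 900 = 3.114 mm.
The gap closes (δ_free > 0.65 mm) and the wall then resists a further 3.114 − 0.65 = 2.464 mm of expansion.
That suppressed elongation corresponds to σ = E·Δ/L = 123×10³ × 2.464/900 = 336.7 MPa.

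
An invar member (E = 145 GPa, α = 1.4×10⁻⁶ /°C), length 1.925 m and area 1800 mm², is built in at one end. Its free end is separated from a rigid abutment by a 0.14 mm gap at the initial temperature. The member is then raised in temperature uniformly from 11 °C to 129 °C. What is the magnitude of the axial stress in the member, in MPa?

If the wall were absent the member would grow by αΔT L = 1.4×10⁻⁶ × 118 × 1925 = 0.318 mm.
The gap closes (δ_free > 0.14 mm) and the wall then resists a further 0.318 − 0.14 = 0.178 mm of expansion.
Compatibility: PL/(AE) = 0.178 mm, so σ = P/A = E × (0.178/1925) = 13.41 MPa.

σ ≈ 13.4 MPa (compressive)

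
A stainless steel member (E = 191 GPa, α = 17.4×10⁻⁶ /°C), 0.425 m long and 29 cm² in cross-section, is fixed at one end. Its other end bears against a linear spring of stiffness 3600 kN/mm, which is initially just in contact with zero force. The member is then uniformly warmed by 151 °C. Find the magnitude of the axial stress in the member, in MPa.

σ ≈ 368 MPa (compressive)

The unrestrained thermal change is αΔT L = 17.4×10⁻⁶ × 151 × 425 = 1.117 mm.
With a force P in the spring, the elastic change of the member is PL/(AE) and that of the spring is P/k; compatibility requires their sum to equal δ_free.
P [ L/(AE) + 1/k ] = δ_free → P [ 425/(2900×191×10³) + 1/(3600×10³) ] = 1.117.
P = 1.117 / 1.045×10⁻⁶ = 1.068×10⁶ N.
σ = P/A = 1.068×10⁶/2900 = 368.4 MPa.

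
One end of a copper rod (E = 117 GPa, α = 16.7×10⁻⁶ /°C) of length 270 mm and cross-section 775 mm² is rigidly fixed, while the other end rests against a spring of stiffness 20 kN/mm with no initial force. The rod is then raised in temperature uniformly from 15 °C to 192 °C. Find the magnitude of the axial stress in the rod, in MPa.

σ ≈ 19.4 MPa (compressive)

If the spring were absent the rod would lengthen by αΔT L = 16.7×10⁻⁶ × 177 × 270 = 0.7981 mm.
Let P be the compressive force at the spring. The rod shortens elastically by PL/(AE) and the spring compresses by P/k; together these equal δ_free.
So P = δ_free / [L/(AE) + 1/k] = 0.7981 / [ 270/(775×117×10³) + 1/(20×10³) ].
P = 0.7981 / 5.298×10⁻⁵ = 15060 N.
σ = P/A = 15060/775 = 19.44 MPa.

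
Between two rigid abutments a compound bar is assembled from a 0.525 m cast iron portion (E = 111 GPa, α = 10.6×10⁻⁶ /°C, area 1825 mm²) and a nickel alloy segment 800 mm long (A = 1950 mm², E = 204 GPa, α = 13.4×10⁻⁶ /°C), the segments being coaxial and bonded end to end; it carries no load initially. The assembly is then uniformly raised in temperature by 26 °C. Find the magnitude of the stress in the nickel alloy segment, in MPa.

With the walls removed the bar would change length by δ_free = Σ αᵢΔT Lᵢ = 10.6×10⁻⁶×26×525 + 13.4×10⁻⁶×26×800 = 0.4234 mm.
Since the ends are fixed, an axial force P builds up, equal in every segment, with P · Σ Lᵢ/(AᵢEᵢ) = δ_free.
The series flexibility is Σ Lᵢ/(AᵢEᵢ) = 525/(1825×111×10³) + 800/(1950×204×10³) = 4.603×10⁻⁶ mm/N.
So P = 0.4234 / 4.603×10⁻⁶ = 91.99 kN, compressive.
σ_{nickel alloy} = P / A = 91990 / 1950 = 47.18 MPa.

σ ≈ 47.2 MPa (compressive)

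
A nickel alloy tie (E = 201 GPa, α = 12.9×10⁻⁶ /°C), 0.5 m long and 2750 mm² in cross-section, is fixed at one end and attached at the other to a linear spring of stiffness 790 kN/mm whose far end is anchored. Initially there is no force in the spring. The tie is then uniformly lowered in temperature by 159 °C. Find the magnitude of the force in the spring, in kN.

P ≈ 473 kN

The unrestrained thermal change is αΔT L = 12.9×10⁻⁶ × 159 × 500 = 1.026 mm.
With a force P in the spring, the elastic change of the tie is PL/(AE) and that of the spring is P/k; compatibility requires their sum to equal δ_free.
So P = δ_free / [L/(AE) + 1/k] = 1.026 / [ 500/(2750×201×10³) + 1/(790×10³) ].
P = 1.026 / 2.17×10⁻⁶ = 472500 N.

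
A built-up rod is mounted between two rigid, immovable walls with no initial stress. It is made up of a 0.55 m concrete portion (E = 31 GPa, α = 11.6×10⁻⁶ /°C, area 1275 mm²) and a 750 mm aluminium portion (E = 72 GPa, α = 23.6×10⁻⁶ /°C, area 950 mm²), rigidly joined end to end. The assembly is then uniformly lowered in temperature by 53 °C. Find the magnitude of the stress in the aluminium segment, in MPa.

σ ≈ 54 MPa (tensile)

If the supports were absent, the total length change would be Σ αᵢΔT Lᵢ = 11.6×10⁻⁶×53×550 + 23.6×10⁻⁶×53×750 = 1.276 mm.
Since the ends are fixed, an axial force P builds up, equal in every segment, with P · Σ Lᵢ/(AᵢEᵢ) = δ_free.
The series flexibility is Σ Lᵢ/(AᵢEᵢ) = 550/(1275×31×10³) + 750/(950×72×10³) = 2.488×10⁻⁵ mm/N.
P = 1.276 / 2.488×10⁻⁵ = 51300 N = 51.3 kN, tensile.
σ_{aluminium} = P / A = 51300 / 950 = 54 MPa.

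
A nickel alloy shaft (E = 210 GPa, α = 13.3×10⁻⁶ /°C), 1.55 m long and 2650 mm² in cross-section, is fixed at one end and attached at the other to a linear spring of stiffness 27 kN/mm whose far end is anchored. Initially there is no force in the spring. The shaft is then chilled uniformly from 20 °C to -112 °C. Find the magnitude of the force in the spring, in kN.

Free thermal contraction: δ_free = αΔT L = 13.3×10⁻⁶ × 132 × 1550 = 2.721 mm.
Let P be the tensile force in the spring. The shaft extends elastically by PL/(AE) and the spring stretches by P/k; together these equal δ_free.
P [ L/(AE) + 1/k ] = δ_free → P [ 1550/(2650×210×10³) + 1/(27×10³) ] = 2.721.
P = 2.721 / 3.982×10⁻⁵ = 68330 N.

P ≈ 68.3 kN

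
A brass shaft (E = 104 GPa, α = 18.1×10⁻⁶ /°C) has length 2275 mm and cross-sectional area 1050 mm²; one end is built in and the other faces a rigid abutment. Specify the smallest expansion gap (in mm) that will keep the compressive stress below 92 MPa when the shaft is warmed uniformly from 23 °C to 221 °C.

g ≈ 6.14 mm

Free expansion if unrestrained: δ_free = αΔT L = 18.1×10⁻⁶ × 198 × 2275 = 8.153 mm.
A stress of 92 MPa corresponds to the wall pushing the shaft back by σL/E = 92×2275/(104×10³) = 2.013 mm.
The gap must absorb the remainder: g_min = 8.153 − 2.013 = 6.141 mm.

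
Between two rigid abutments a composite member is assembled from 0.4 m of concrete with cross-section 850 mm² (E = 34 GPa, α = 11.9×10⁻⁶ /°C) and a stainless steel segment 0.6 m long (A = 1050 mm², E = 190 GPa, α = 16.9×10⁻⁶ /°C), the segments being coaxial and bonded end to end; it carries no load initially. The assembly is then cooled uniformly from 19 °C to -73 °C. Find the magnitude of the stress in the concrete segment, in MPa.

With the walls removed the bar would change length by δ_free = Σ αᵢΔT Lᵢ = 11.9×10⁻⁶×92×400 + 16.9×10⁻⁶×92×600 = 1.371 mm.
Since the ends are fixed, an axial force P builds up, equal in every segment, with P · Σ Lᵢ/(AᵢEᵢ) = δ_free.
Σ Lᵢ/(AᵢEᵢ) = 400/(850×34×10³) + 600/(1050×190×10³) = 1.685×10⁻⁵ mm/N.
P = 1.371 / 1.685×10⁻⁵ = 81360 N = 81.36 kN, tensile.
σ_{concrete} = P / A = 81360 / 850 = 95.72 MPa.

σ ≈ 95.7 MPa (tensile)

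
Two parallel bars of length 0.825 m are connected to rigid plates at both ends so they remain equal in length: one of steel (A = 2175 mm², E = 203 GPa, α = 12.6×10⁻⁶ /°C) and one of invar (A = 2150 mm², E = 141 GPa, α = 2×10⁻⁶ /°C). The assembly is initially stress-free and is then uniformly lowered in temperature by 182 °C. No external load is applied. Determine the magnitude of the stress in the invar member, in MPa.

Equilibrium of a rigid end plate with no external load gives equal and opposite internal forces ±P in the two members. Since α_{steel} > α_{invar}, cooling drives the steel into tension and the invar into compression.
Equating the net (thermal + elastic) strains gives |α₁ − α₂|·ΔT = P·[1/(A₁E₁) + 1/(A₂E₂)].
|α₁ − α₂|·ΔT = 10.6×10⁻⁶ × 182 = 0.001929.
1/(A₁E₁) + 1/(A₂E₂) = 1/(2175×203×10³) + 1/(2150×141×10³) = 5.564×10⁻⁹ N⁻¹.
So P = 0.001929 / 5.564×10⁻⁹ = 346.8 kN.
σ_{invar} = P/A₂ = 346800/2150 = 161.3 MPa, compressive.

σ ≈ 161 MPa (compressive)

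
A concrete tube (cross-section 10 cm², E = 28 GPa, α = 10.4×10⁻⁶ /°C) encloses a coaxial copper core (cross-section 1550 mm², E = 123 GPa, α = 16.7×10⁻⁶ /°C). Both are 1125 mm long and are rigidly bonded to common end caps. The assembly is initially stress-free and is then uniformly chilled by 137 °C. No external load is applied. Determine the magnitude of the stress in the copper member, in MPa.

σ ≈ 13.6 MPa (tensile)

Equilibrium of a rigid end plate with no external load gives equal and opposite internal forces ±P in the two members. Since α_{copper} > α_{concrete}, cooling drives the copper into tension and the concrete into compression.
Setting the final lengths equal and cancelling L: (α₁ − α₂)ΔT = P/(A₁E₁) + P/(A₂E₂).
|α₁ − α₂|·ΔT = 6.3×10⁻⁶ × 137 = 0.0008631.
1/(A₁E₁) + 1/(A₂E₂) = 1/(1000×28×10³) + 1/(1550×123×10³) = 4.096×10⁻⁸ N⁻¹.
So P = 0.0008631 / 4.096×10⁻⁸ = 21.07 kN.
σ_{copper} = P/A₂ = 21070/1550 = 13.59 MPa, tensile.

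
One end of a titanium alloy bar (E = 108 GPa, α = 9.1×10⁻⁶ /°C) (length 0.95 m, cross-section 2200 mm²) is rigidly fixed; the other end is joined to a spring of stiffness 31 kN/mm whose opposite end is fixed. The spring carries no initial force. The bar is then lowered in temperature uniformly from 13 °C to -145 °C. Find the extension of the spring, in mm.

The unrestrained thermal change is αΔT L = 9.1×10⁻⁶ × 158 × 950 = 1.366 mm.
Let P be the tensile force in the spring. The bar extends elastically by PL/(AE) and the spring stretches by P/k; together these equal δ_free.
So P = δ_free / [L/(AE) + 1/k] = 1.366 / [ 950/(2200×108×10³) + 1/(31×10³) ].
P = 1.366 / 3.626×10⁻⁵ = 37670 N.
Spring extension = P/k = 37670/(31×10³) = 1.215 mm.

δ ≈ 1.22 mm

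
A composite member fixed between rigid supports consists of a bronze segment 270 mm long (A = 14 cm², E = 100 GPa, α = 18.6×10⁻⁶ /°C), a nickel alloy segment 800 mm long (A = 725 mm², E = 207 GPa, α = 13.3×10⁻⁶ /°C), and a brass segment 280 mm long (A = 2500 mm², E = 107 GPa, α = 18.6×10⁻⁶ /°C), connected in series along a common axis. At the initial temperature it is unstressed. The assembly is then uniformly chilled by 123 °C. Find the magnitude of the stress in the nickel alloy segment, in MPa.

σ ≈ 426 MPa (tensile)

If the supports were absent, the total length change would be Σ αᵢΔT Lᵢ = 18.6×10⁻⁶×123×270 + 13.3×10⁻⁶×123×800 + 18.6×10⁻⁶×123×280 = 2.567 mm.
Since the ends are fixed, an axial force P builds up, equal in every segment, with P · Σ Lᵢ/(AᵢEᵢ) = δ_free.
The series flexibility is Σ Lᵢ/(AᵢEᵢ) = 270/(1400×100×10³) + 800/(725×207×10³) + 280/(2500×107×10³) = 8.306×10⁻⁶ mm/N.
P = 2.567 / 8.306×10⁻⁶ = 309100 N = 309.1 kN, tensile.
σ_{nickel alloy} = P / A = 309100 / 725 = 426.3 MPa.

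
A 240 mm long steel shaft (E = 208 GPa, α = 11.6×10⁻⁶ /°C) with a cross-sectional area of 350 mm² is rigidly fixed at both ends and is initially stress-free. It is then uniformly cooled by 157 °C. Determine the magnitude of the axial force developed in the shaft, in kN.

With zero net strain, σ = E·αΔT = 208 GPa × 11.6×10⁻⁶ × 157 = 378.8 MPa.
Then P = σA = 378.8 × 350 mm² = 132.6 kN, tensile.

P ≈ 133 kN (tensile)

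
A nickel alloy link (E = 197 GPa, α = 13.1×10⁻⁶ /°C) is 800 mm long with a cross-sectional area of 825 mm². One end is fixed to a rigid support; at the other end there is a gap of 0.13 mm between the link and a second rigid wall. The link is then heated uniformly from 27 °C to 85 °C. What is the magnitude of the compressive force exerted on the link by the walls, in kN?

Unrestrained expansion: δ_free = αΔT L = 13.1×10⁻⁶ × 58 × 800 = 0.6078 mm.
The gap closes (δ_free > 0.13 mm) and the wall then resists a further 0.6078 − 0.13 = 0.4778 mm of expansion.
That suppressed elongation corresponds to σ = E·Δ/L = 197×10³ × 0.4778/800 = 117.7 MPa.
Force on the wall = σA = 117.7 × 825 mm² = 97.08 kN.

P ≈ 97.1 kN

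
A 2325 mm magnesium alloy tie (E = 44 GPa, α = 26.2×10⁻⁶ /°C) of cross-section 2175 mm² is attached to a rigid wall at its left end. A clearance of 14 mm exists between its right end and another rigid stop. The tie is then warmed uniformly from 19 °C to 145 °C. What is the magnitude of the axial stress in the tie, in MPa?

If the wall were absent the tie would grow by αΔT L = 26.2×10⁻⁶ × 126 × 2325 = 7.675 mm.
Since δ_free = 7.68 mm is less than the 14 mm gap, the tie never touches the wall. No axial force develops.

σ ≈ 0 MPa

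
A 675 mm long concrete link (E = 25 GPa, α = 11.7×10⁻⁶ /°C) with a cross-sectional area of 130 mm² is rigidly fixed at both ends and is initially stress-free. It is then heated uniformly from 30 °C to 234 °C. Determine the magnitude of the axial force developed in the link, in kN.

With zero net strain, σ = E·αΔT = 25 GPa × 11.7×10⁻⁶ × 204 = 59.67 MPa.
Axial force P = σA = 59.67 × 130 = 7757 N = 7.757 kN, compressive.

P ≈ 7.76 kN (compressive)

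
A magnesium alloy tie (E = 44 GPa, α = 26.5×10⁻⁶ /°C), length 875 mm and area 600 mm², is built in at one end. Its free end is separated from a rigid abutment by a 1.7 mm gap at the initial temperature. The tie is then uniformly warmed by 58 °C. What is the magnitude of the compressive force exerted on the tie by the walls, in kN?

P ≈ 0 kN

Free thermal elongation = αΔT L = 26.5×10⁻⁶ × 58 × 875 = 1.345 mm.
This is smaller than the 1.7 mm clearance, so the tie expands freely without reaching the stop — the stress is zero.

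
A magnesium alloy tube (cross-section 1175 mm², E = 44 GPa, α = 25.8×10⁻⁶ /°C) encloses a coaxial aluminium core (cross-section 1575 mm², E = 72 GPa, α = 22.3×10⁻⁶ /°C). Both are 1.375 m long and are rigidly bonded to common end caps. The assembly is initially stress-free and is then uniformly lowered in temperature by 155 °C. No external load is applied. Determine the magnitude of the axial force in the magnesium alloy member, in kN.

The magnesium alloy has the larger α, so on cooling it would change length more than the aluminium if both were free. The rigid plates force a common final length, so the magnesium alloy is put into tension and the aluminium into compression, with equal and opposite forces P (no external load).
Compatibility of the two members (thermal + elastic change equal): (α₁ − α₂)ΔT = P·[1/(A₁E₁) + 1/(A₂E₂)].
|α₁ − α₂|·ΔT = 3.5×10⁻⁶ × 155 = 0.0005425.
1/(A₁E₁) + 1/(A₂E₂) = 1/(1175×44×10³) + 1/(1575×72×10³) = 2.816×10⁻⁸ N⁻¹.
P = 0.0005425 / 2.816×10⁻⁸ = 19260 N = 19.26 kN.

P ≈ 19.3 kN (tensile in the magnesium alloy)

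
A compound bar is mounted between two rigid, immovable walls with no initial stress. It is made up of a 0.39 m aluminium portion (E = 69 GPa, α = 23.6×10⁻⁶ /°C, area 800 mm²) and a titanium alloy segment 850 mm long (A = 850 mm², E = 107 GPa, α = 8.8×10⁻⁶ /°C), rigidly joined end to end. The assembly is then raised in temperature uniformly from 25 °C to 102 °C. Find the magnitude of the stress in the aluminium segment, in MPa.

With the walls removed the bar would change length by δ_free = Σ αᵢΔT Lᵢ = 23.6×10⁻⁶×77×390 + 8.8×10⁻⁶×77×850 = 1.285 mm.
The rigid supports impose zero overall length change; the single axial force P common to all segments must satisfy P Σ Lᵢ/(AᵢEᵢ) = δ_free.
The series flexibility is Σ Lᵢ/(AᵢEᵢ) = 390/(800×69×10³) + 850/(850×107×10³) = 1.641×10⁻⁵ mm/N.
P = 1.285 / 1.641×10⁻⁵ = 78280 N = 78.28 kN, compressive.
σ_{aluminium} = P / A = 78280 / 800 = 97.85 MPa.

σ ≈ 97.9 MPa (compressive)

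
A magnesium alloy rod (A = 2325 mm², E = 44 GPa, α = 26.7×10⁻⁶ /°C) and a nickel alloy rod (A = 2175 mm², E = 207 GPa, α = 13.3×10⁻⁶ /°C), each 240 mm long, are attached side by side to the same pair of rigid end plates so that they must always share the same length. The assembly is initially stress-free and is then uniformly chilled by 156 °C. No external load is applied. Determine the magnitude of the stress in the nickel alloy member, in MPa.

Equilibrium of a rigid end plate with no external load gives equal and opposite internal forces ±P in the two members. Since α_{magnesium alloy} > α_{nickel alloy}, cooling drives the magnesium alloy into tension and the nickel alloy into compression.
Compatibility of the two members (thermal + elastic change equal): (α₁ − α₂)ΔT = P·[1/(A₁E₁) + 1/(A₂E₂)].
|α₁ − α₂|·ΔT = 13.4×10⁻⁶ × 156 = 0.00209.
1/(A₁E₁) + 1/(A₂E₂) = 1/(2325×44×10³) + 1/(2175×207×10³) = 1.2×10⁻⁸ N⁻¹.
So P = 0.00209 / 1.2×10⁻⁸ = 174.3 kN.
σ_{nickel alloy} = P/A₂ = 174300/2175 = 80.12 MPa, compressive.

σ ≈ 80.1 MPa (compressive)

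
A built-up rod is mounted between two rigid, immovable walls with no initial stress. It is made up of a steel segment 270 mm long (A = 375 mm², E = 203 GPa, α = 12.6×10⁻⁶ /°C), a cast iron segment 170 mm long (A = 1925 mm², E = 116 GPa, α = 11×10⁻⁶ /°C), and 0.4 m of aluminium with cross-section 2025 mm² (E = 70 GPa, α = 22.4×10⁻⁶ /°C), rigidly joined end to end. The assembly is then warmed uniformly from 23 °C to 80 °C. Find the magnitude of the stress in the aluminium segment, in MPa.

Free thermal expansion of the whole bar: Σ αᵢΔT Lᵢ = 12.6×10⁻⁶×57×270 + 11×10⁻⁶×57×170 + 22.4×10⁻⁶×57×400 = 0.8112 mm.
Since the ends are fixed, an axial force P builds up, equal in every segment, with P · Σ Lᵢ/(AᵢEᵢ) = δ_free.
The series flexibility is Σ Lᵢ/(AᵢEᵢ) = 270/(375×203×10³) + 170/(1925×116×10³) + 400/(2025×70×10³) = 7.13×10⁻⁶ mm/N.
Hence P = δ_free / Σ(L/AE) = 0.8112/7.13×10⁻⁶ = 113.8 kN (compressive).
σ_{aluminium} = P / A = 113800 / 2025 = 56.19 MPa.

σ ≈ 56.2 MPa (compressive)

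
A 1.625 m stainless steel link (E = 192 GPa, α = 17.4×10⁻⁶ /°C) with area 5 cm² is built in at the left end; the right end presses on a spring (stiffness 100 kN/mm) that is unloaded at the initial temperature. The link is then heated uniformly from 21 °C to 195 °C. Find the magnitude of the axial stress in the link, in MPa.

σ ≈ 365 MPa (compressive)

If the spring were absent the link would lengthen by αΔT L = 17.4×10⁻⁶ × 174 × 1625 = 4.92 mm.
Let P be the compressive force at the spring. The link shortens elastically by PL/(AE) and the spring compresses by P/k; together these equal δ_free.
P [ L/(AE) + 1/k ] = δ_free → P [ 1625/(500×192×10³) + 1/(100×10³) ] = 4.92.
P = 4.92 / 2.693×10⁻⁵ = 182700 N.
σ = P/A = 182700/500 = 365.4 MPa.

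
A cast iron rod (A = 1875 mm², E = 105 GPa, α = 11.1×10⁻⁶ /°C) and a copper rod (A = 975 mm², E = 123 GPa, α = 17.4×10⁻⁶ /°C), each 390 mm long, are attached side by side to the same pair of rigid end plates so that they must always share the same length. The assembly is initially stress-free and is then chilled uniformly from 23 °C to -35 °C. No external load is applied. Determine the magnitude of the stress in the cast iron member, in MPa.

Both members must finish at the same length. With the larger α, the copper tends to over-contract; the plates restrain it, putting the copper in tension and the cast iron in compression. With no external load the two internal forces are equal and opposite, magnitude P.
Equating the net (thermal + elastic) strains gives |α₁ − α₂|·ΔT = P·[1/(A₁E₁) + 1/(A₂E₂)].
|α₁ − α₂|·ΔT = 6.3×10⁻⁶ × 58 = 0.0003654.
1/(A₁E₁) + 1/(A₂E₂) = 1/(1875×105×10³) + 1/(975×123×10³) = 1.342×10⁻⁸ N⁻¹.
P = 0.0003654 / 1.342×10⁻⁸ = 27230 N = 27.23 kN.
σ_{cast iron} = P/A₁ = 27230/1875 = 14.52 MPa, compressive.

σ ≈ 14.5 MPa (compressive)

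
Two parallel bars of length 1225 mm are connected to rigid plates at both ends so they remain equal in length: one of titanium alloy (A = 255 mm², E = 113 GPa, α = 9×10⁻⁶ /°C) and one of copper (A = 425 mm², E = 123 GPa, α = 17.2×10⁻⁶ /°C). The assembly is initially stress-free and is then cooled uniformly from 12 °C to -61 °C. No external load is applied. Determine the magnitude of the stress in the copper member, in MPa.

σ ≈ 26.2 MPa (tensile)

Both members must finish at the same length. With the larger α, the copper tends to over-contract; the plates restrain it, putting the copper in tension and the titanium alloy in compression. With no external load the two internal forces are equal and opposite, magnitude P.
Setting the final lengths equal and cancelling L: (α₁ − α₂)ΔT = P/(A₁E₁) + P/(A₂E₂).
|α₁ − α₂|·ΔT = 8.2×10⁻⁶ × 73 = 0.0005986.
1/(A₁E₁) + 1/(A₂E₂) = 1/(255×113×10³) + 1/(425×123×10³) = 5.383×10⁻⁸ N⁻¹.
So P = 0.0005986 / 5.383×10⁻⁸ = 11.12 kN.
σ_{copper} = P/A₂ = 11120/425 = 26.16 MPa, tensile.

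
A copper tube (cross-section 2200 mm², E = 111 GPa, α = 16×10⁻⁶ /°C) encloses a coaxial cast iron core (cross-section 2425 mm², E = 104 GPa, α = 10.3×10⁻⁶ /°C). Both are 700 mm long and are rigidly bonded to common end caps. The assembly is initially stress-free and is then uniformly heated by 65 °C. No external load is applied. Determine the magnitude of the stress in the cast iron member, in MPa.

σ ≈ 19 MPa (tensile)

The copper has the larger α, so on heating it would change length more than the cast iron if both were free. The rigid plates force a common final length, so the copper is put into compression and the cast iron into tension, with equal and opposite forces P (no external load).
Compatibility of the two members (thermal + elastic change equal): (α₁ − α₂)ΔT = P·[1/(A₁E₁) + 1/(A₂E₂)].
|α₁ − α₂|·ΔT = 5.7×10⁻⁶ × 65 = 0.0003705.
1/(A₁E₁) + 1/(A₂E₂) = 1/(2200×111×10³) + 1/(2425×104×10³) = 8.06×10⁻⁹ N⁻¹.
P = 0.0003705 / 8.06×10⁻⁹ = 45970 N = 45.97 kN.
σ_{cast iron} = P/A₂ = 45970/2425 = 18.96 MPa, tensile.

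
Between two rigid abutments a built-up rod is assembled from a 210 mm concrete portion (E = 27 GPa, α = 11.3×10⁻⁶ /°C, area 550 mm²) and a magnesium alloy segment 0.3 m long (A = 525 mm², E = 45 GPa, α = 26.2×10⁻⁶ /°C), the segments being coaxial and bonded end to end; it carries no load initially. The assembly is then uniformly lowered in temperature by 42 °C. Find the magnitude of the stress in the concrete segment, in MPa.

Free thermal contraction of the whole bar: Σ αᵢΔT Lᵢ = 11.3×10⁻⁶×42×210 + 26.2×10⁻⁶×42×300 = 0.4298 mm.
Since the ends are fixed, an axial force P builds up, equal in every segment, with P · Σ Lᵢ/(AᵢEᵢ) = δ_free.
The series flexibility is Σ Lᵢ/(AᵢEᵢ) = 210/(550×27×10³) + 300/(525×45×10³) = 2.684×10⁻⁵ mm/N.
P = 0.4298 / 2.684×10⁻⁵ = 16010 N = 16.01 kN, tensile.
σ_{concrete} = P / A = 16010 / 550 = 29.11 MPa.

σ ≈ 29.1 MPa (tensile)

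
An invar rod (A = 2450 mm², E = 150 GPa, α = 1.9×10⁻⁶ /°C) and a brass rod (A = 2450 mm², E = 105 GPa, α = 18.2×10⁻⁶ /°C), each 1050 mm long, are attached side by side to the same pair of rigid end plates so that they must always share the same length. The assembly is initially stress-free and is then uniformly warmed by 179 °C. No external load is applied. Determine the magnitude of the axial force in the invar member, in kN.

P ≈ 442 kN (tensile in the invar)

The brass has the larger α, so on heating it would change length more than the invar if both were free. The rigid plates force a common final length, so the brass is put into compression and the invar into tension, with equal and opposite forces P (no external load).
Setting the final lengths equal and cancelling L: (α₁ − α₂)ΔT = P/(A₁E₁) + P/(A₂E₂).
|α₁ − α₂|·ΔT = 16.3×10⁻⁶ × 179 = 0.002918.
1/(A₁E₁) + 1/(A₂E₂) = 1/(2450×150×10³) + 1/(2450×105×10³) = 6.608×10⁻⁹ N⁻¹.
So P = 0.002918 / 6.608×10⁻⁹ = 441.5 kN.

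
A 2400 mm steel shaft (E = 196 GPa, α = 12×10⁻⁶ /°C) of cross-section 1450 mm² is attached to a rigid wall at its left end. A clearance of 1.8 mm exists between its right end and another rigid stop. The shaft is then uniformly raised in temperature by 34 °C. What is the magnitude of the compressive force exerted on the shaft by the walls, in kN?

If the wall were absent the shaft would grow by αΔT L = 12×10⁻⁶ × 34 × 2400 = 0.9792 mm.
Since δ_free = 0.979 mm is less than the 1.8 mm gap, the shaft never touches the wall. No axial force develops.

P ≈ 0 kN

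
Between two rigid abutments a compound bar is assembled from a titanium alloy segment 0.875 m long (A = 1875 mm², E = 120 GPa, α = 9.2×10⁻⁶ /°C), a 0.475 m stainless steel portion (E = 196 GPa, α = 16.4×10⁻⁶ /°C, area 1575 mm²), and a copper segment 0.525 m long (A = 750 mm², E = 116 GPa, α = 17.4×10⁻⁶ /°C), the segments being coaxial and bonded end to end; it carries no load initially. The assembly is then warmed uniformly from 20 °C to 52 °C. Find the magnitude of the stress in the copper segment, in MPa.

σ ≈ 93 MPa (compressive)

If the supports were absent, the total length change would be Σ αᵢΔT Lᵢ = 9.2×10⁻⁶×32×875 + 16.4×10⁻⁶×32×475 + 17.4×10⁻⁶×32×525 = 0.7992 mm.
The walls prevent any net length change, so an axial force P (same in every segment) develops. Compatibility: P · Σ Lᵢ/(AᵢEᵢ) = δ_free.
Σ Lᵢ/(AᵢEᵢ) = 875/(1875×120×10³) + 475/(1575×196×10³) + 525/(750×116×10³) = 1.146×10⁻⁵ mm/N.
So P = 0.7992 / 1.146×10⁻⁵ = 69.73 kN, compressive.
σ_{copper} = P / A = 69730 / 750 = 92.97 MPa.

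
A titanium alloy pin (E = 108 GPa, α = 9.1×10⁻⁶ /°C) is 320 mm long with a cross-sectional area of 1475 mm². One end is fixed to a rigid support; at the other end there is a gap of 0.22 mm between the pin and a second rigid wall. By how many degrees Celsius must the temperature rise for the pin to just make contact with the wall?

ΔT ≈ 75.5 °C

The gap closes when αΔT L = 0.22 mm, since the pin is still unstressed at that instant.
So ΔT = g/(αL) = 0.22/(9.1×10⁻⁶ × 320) = 75.55 °C.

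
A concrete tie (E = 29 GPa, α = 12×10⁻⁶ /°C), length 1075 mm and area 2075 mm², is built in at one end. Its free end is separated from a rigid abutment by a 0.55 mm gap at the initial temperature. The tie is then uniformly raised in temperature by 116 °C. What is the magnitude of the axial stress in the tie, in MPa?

σ ≈ 25.5 MPa (compressive)

Free thermal elongation = αΔT L = 12×10⁻⁶ × 116 × 1075 = 1.496 mm.
This exceeds the 0.55 mm gap, so the wall pushes back. The portion of expansion that must be recovered elastically is δ_free − gap = 1.496 − 0.55 = 0.9464 mm.
So σ = E(δ_free − g)/L = 29×10³ × 0.9464/1075 = 25.53 MPa.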